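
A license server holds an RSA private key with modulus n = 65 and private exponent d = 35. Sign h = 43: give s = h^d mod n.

62

h^2 ≡ 43^2 = 1849 ≡ 29
h^4 ≡ 29^2 = 841 ≡ 61
h^8 ≡ 61^2 = 3721 ≡ 16
h^16 ≡ 16^2 = 256 ≡ 61
h^32 ≡ 61^2 = 3721 ≡ 16
35 = 32 + 2 + 1, so h^35 ≡ 16·29·43 ≡ 62 (mod 65)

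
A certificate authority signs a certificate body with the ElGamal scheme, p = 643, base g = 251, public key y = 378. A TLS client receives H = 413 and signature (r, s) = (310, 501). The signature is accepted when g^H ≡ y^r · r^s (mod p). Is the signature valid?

Left side g^H mod p:
Squares mod 643: 251^1≡251, 251^2≡630, 251^4≡169, 251^8≡269, 251^16≡345, 251^32≡70, 251^64≡399, 251^128≡380, 251^256≡368
413 = 256 + 128 + 16 + 8 + 4 + 1, so 251^413 ≡ 368·380·345·269·169·251 ≡ 112 (mod 643)
Right side y^r · r^s mod p:
Squares mod 643: 378^1≡378, 378^2≡138, 378^4≡397, 378^8≡74, 378^16≡332, 378^32≡271, 378^64≡139, 378^128≡31, 378^256≡318
310 = 256 + 32 + 16 + 4 + 2, so 378^310 ≡ 318·271·332·397·138 ≡ 146 (mod 643)
Squares mod 643: 310^1≡310, 310^2≡293, 310^4≡330, 310^8≡233, 310^16≡277, 310^32≡212, 310^64≡577, 310^128≡498, 310^256≡449
501 = 256 + 128 + 64 + 32 + 16 + 4 + 1, so 310^501 ≡ 449·498·577·212·277·330·310 ≡ 36 (mod 643)
146·36 = 5256 ≡ 112 (mod 643)
112 ≡ 112 (mod 643), so the signature is genuine.

valid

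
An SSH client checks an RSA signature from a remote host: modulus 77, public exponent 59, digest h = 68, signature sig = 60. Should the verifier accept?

sig^2 ≡ 60^2 = 3600 ≡ 58
sig^4 ≡ 58^2 = 3364 ≡ 53
sig^8 ≡ 53^2 = 2809 ≡ 37
sig^16 ≡ 37^2 = 1369 ≡ 60
sig^32 ≡ 60^2 = 3600 ≡ 58
59 = 32 + 16 + 8 + 2 + 1, so sig^59 ≡ 58·60·37·58·60 ≡ 9 (mod 77)
9 ≠ 68, so verification fails.

reject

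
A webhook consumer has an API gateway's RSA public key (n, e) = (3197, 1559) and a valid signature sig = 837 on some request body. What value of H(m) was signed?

2612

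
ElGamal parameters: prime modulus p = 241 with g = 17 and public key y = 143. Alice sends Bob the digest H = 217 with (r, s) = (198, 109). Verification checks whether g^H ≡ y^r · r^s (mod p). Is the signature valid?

valid

Left side g^H mod p:
17^2 = 289 ≡ 48
17^4 ≡ 48^2 = 2304 ≡ 135
17^8 ≡ 135^2 = 18225 ≡ 150
17^16 ≡ 150^2 = 22500 ≡ 87
17^32 ≡ 87^2 = 7569 ≡ 98
17^64 ≡ 98^2 = 9604 ≡ 205
17^128 ≡ 205^2 = 42025 ≡ 91
217 = 128 + 64 + 16 + 8 + 1, so 17^217 ≡ 91·205·87·150·17 ≡ 208 (mod 241)
Right side y^r · r^s mod p:
143^2 = 20449 ≡ 205
143^4 ≡ 205^2 = 42025 ≡ 91
143^8 ≡ 91^2 = 8281 ≡ 87
143^16 ≡ 87^2 = 7569 ≡ 98
143^32 ≡ 98^2 = 9604 ≡ 205
143^64 ≡ 205^2 = 42025 ≡ 91
143^128 ≡ 91^2 = 8281 ≡ 87
198 = 128 + 64 + 4 + 2, so 143^198 ≡ 87·91·91·205 ≡ 87 (mod 241)
198^2 = 39204 ≡ 162
198^4 ≡ 162^2 = 26244 ≡ 216
198^8 ≡ 216^2 = 46656 ≡ 143
198^16 ≡ 143^2 = 20449 ≡ 205
198^32 ≡ 205^2 = 42025 ≡ 91
198^64 ≡ 91^2 = 8281 ≡ 87
109 = 64 + 32 + 8 + 4 + 1, so 198^109 ≡ 87·91·143·216·198 ≡ 224 (mod 241)
87·224 = 19488 ≡ 208 (mod 241)
208 ≡ 208 (mod 241), so the signature is genuine.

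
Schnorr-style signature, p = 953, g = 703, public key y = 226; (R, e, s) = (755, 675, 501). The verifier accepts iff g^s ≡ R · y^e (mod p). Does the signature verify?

g^s mod p:
703^2 = 494209 ≡ 555
703^4 ≡ 555^2 = 308025 ≡ 206
703^8 ≡ 206^2 = 42436 ≡ 504
703^16 ≡ 504^2 = 254016 ≡ 518
703^32 ≡ 518^2 = 268324 ≡ 531
703^64 ≡ 531^2 = 281961 ≡ 826
703^128 ≡ 826^2 = 682276 ≡ 881
703^256 ≡ 881^2 = 776161 ≡ 419
501 = 256 + 128 + 64 + 32 + 16 + 4 + 1, so 703^501 ≡ 419·881·826·531·518·206·703 ≡ 842 (mod 953)
R · y^e mod p:
226^2 = 51076 ≡ 567
226^4 ≡ 567^2 = 321489 ≡ 328
226^8 ≡ 328^2 = 107584 ≡ 848
226^16 ≡ 848^2 = 719104 ≡ 542
226^32 ≡ 542^2 = 293764 ≡ 240
226^64 ≡ 240^2 = 57600 ≡ 420
226^128 ≡ 420^2 = 176400 ≡ 95
226^256 ≡ 95^2 = 9025 ≡ 448
226^512 ≡ 448^2 = 200704 ≡ 574
675 = 512 + 128 + 32 + 2 + 1, so 226^675 ≡ 574·95·240·567·226 ≡ 826 (mod 953)
755·826 = 623630 ≡ 368 (mod 953)
842 ≠ 368; the check fails.

does not verify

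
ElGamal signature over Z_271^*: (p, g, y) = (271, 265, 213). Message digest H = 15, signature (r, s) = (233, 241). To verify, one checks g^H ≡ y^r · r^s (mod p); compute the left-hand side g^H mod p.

265^2 = 70225 ≡ 36
265^4 ≡ 36^2 = 1296 ≡ 212
265^8 ≡ 212^2 = 44944 ≡ 229
15 = 8 + 4 + 2 + 1, so 265^15 ≡ 229·212·36·265 ≡ 248 (mod 271)

248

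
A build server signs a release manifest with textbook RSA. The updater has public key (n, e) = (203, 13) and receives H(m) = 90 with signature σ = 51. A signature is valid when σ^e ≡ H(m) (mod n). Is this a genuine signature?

forged

σ^2 ≡ 51^2 = 2601 ≡ 165
σ^4 ≡ 165^2 = 27225 ≡ 23
σ^8 ≡ 23^2 = 529 ≡ 123
13 = 8 + 4 + 1, so σ^13 ≡ 123·23·51 ≡ 149 (mod 203)
149 ≠ 90, so verification fails.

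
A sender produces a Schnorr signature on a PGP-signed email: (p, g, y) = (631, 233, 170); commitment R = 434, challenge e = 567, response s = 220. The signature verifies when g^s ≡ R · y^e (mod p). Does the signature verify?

does not verify

g^s mod p:
233^2 = 54289 ≡ 23
233^4 ≡ 23^2 = 529
233^8 ≡ 529^2 = 279841 ≡ 308
233^16 ≡ 308^2 = 94864 ≡ 214
233^32 ≡ 214^2 = 45796 ≡ 364
233^64 ≡ 364^2 = 132496 ≡ 617
233^128 ≡ 617^2 = 380689 ≡ 196
220 = 128 + 64 + 16 + 8 + 4, so 233^220 ≡ 196·617·214·308·529 ≡ 18 (mod 631)
R · y^e mod p:
170^2 = 28900 ≡ 505
170^4 ≡ 505^2 = 255025 ≡ 101
170^8 ≡ 101^2 = 10201 ≡ 105
170^16 ≡ 105^2 = 11025 ≡ 298
170^32 ≡ 298^2 = 88804 ≡ 464
170^64 ≡ 464^2 = 215296 ≡ 125
170^128 ≡ 125^2 = 15625 ≡ 481
170^256 ≡ 481^2 = 231361 ≡ 415
170^512 ≡ 415^2 = 172225 ≡ 593
567 = 512 + 32 + 16 + 4 + 2 + 1, so 170^567 ≡ 593·464·298·101·505·170 ≡ 279 (mod 631)
434·279 = 121086 ≡ 565 (mod 631)
18 ≠ 565; the check fails.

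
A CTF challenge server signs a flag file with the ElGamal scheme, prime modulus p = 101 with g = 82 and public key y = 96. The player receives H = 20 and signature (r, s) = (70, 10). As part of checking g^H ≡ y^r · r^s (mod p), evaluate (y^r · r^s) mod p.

96^2 = 9216 ≡ 25
96^4 ≡ 25^2 = 625 ≡ 19
96^8 ≡ 19^2 = 361 ≡ 58
96^16 ≡ 58^2 = 3364 ≡ 31
96^32 ≡ 31^2 = 961 ≡ 52
96^64 ≡ 52^2 = 2704 ≡ 78
70 = 64 + 4 + 2, so 96^70 ≡ 78·19·25 ≡ 84 (mod 101)
70^2 = 4900 ≡ 52
70^4 ≡ 52^2 = 2704 ≡ 78
70^8 ≡ 78^2 = 6084 ≡ 24
10 = 8 + 2, so 70^10 ≡ 24·52 ≡ 36 (mod 101)
y^r · r^s ≡ 84·36 = 3024 ≡ 95 (mod 101)

95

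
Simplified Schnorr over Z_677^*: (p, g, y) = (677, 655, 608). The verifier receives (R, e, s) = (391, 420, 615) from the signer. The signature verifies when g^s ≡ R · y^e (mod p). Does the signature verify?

g^s mod p:
655^2 = 429025 ≡ 484
655^4 ≡ 484^2 = 234256 ≡ 14
655^8 ≡ 14^2 = 196
655^16 ≡ 196^2 = 38416 ≡ 504
655^32 ≡ 504^2 = 254016 ≡ 141
655^64 ≡ 141^2 = 19881 ≡ 248
655^128 ≡ 248^2 = 61504 ≡ 574
655^256 ≡ 574^2 = 329476 ≡ 454
655^512 ≡ 454^2 = 206116 ≡ 308
615 = 512 + 64 + 32 + 4 + 2 + 1, so 655^615 ≡ 308·248·141·14·484·655 ≡ 372 (mod 677)
R · y^e mod p:
608^2 = 369664 ≡ 22
608^4 ≡ 22^2 = 484
608^8 ≡ 484^2 = 234256 ≡ 14
608^16 ≡ 14^2 = 196
608^32 ≡ 196^2 = 38416 ≡ 504
608^64 ≡ 504^2 = 254016 ≡ 141
608^128 ≡ 141^2 = 19881 ≡ 248
608^256 ≡ 248^2 = 61504 ≡ 574
420 = 256 + 128 + 32 + 4, so 608^420 ≡ 574·248·504·484 ≡ 46 (mod 677)
391·46 = 17986 ≡ 384 (mod 677)
372 ≠ 384; the check fails.

does not verify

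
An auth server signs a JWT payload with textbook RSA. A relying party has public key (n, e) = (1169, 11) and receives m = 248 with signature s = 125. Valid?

no

s^11 mod 1169 = 307
s^11 mod 1169 = 307, but m = 248.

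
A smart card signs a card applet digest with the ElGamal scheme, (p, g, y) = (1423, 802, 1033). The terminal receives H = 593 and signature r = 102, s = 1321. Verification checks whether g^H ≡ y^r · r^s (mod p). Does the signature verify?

verifies

Left side g^H mod p:
802^593 mod 1423 = 1066
Right side y^r · r^s mod p:
1033^102 mod 1423 = 1395
102^1321 mod 1423 = 1080
1395·1080 = 1506600 ≡ 1066 (mod 1423)
1066 ≡ 1066 (mod 1423), so the signature is genuine.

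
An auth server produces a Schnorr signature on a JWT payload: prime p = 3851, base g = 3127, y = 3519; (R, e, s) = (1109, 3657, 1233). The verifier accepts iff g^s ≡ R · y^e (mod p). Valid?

g^s mod p:
3127^2 = 9778129 ≡ 440
3127^4 ≡ 440^2 = 193600 ≡ 1050
3127^8 ≡ 1050^2 = 1102500 ≡ 1114
3127^16 ≡ 1114^2 = 1240996 ≡ 974
3127^32 ≡ 974^2 = 948676 ≡ 1330
3127^64 ≡ 1330^2 = 1768900 ≡ 1291
3127^128 ≡ 1291^2 = 1666681 ≡ 3049
3127^256 ≡ 3049^2 = 9296401 ≡ 87
3127^512 ≡ 87^2 = 7569 ≡ 3718
3127^1024 ≡ 3718^2 = 13823524 ≡ 2285
1233 = 1024 + 128 + 64 + 16 + 1, so 3127^1233 ≡ 2285·3049·1291·974·3127 ≡ 3119 (mod 3851)
R · y^e mod p:
3519^2 = 12383361 ≡ 2396
3519^4 ≡ 2396^2 = 5740816 ≡ 2826
3519^8 ≡ 2826^2 = 7986276 ≡ 3153
3519^16 ≡ 3153^2 = 9941409 ≡ 1978
3519^32 ≡ 1978^2 = 3912484 ≡ 3719
3519^64 ≡ 3719^2 = 13830961 ≡ 2020
3519^128 ≡ 2020^2 = 4080400 ≡ 2191
3519^256 ≡ 2191^2 = 4800481 ≡ 2135
3519^512 ≡ 2135^2 = 4558225 ≡ 2492
3519^1024 ≡ 2492^2 = 6210064 ≡ 2252
3519^2048 ≡ 2252^2 = 5071504 ≡ 3588
3657 = 2048 + 1024 + 512 + 64 + 8 + 1, so 3519^3657 ≡ 3588·2252·2492·2020·3153·3519 ≡ 3255 (mod 3851)
1109·3255 = 3609795 ≡ 1408 (mod 3851)
3119 ≠ 1408; the check fails.

no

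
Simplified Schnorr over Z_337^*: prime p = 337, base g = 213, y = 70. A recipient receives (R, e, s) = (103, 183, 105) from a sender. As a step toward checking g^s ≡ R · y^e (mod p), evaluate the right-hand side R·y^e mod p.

191

70^2 = 4900 ≡ 182
70^4 ≡ 182^2 = 33124 ≡ 98
70^8 ≡ 98^2 = 9604 ≡ 168
70^16 ≡ 168^2 = 28224 ≡ 253
70^32 ≡ 253^2 = 64009 ≡ 316
70^64 ≡ 316^2 = 99856 ≡ 104
70^128 ≡ 104^2 = 10816 ≡ 32
183 = 128 + 32 + 16 + 4 + 2 + 1, so 70^183 ≡ 32·316·253·98·182·70 ≡ 136 (mod 337)
R · y^e ≡ 103·136 = 14008 ≡ 191 (mod 337)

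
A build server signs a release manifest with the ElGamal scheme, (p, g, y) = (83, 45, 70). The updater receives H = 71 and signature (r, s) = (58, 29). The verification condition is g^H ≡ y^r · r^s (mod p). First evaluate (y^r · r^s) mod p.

70^2 = 4900 ≡ 3
70^4 ≡ 3^2 = 9
70^8 ≡ 9^2 = 81
70^16 ≡ 81^2 = 6561 ≡ 4
70^32 ≡ 4^2 = 16
58 = 32 + 16 + 8 + 2, so 70^58 ≡ 16·4·81·3 ≡ 31 (mod 83)
58^2 = 3364 ≡ 44
58^4 ≡ 44^2 = 1936 ≡ 27
58^8 ≡ 27^2 = 729 ≡ 65
58^16 ≡ 65^2 = 4225 ≡ 75
29 = 16 + 8 + 4 + 1, so 58^29 ≡ 75·65·27·58 ≡ 76 (mod 83)
y^r · r^s ≡ 31·76 = 2356 ≡ 32 (mod 83)

32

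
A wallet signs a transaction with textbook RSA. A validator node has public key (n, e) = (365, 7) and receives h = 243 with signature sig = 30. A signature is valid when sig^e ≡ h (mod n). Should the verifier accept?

reject

Squares mod 365: sig^1≡30, sig^2≡170, sig^4≡65
7 = 4 + 2 + 1, so sig^7 ≡ 65·170·30 ≡ 80 (mod 365)
The recovered value 80 does not match the digest 243.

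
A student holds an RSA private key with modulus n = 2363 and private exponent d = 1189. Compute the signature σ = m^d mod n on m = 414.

228

m^2 ≡ 414^2 = 171396 ≡ 1260
m^4 ≡ 1260^2 = 1587600 ≡ 2027
m^8 ≡ 2027^2 = 4108729 ≡ 1835
m^16 ≡ 1835^2 = 3367225 ≡ 2313
m^32 ≡ 2313^2 = 5349969 ≡ 137
m^64 ≡ 137^2 = 18769 ≡ 2228
m^128 ≡ 2228^2 = 4963984 ≡ 1684
m^256 ≡ 1684^2 = 2835856 ≡ 256
m^512 ≡ 256^2 = 65536 ≡ 1735
m^1024 ≡ 1735^2 = 3010225 ≡ 2126
1189 = 1024 + 128 + 32 + 4 + 1, so m^1189 ≡ 2126·1684·137·2027·414 ≡ 228 (mod 2363)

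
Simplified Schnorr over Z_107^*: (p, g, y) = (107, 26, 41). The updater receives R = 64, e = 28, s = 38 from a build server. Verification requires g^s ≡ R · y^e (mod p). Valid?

no

g^s mod p:
26^2 = 676 ≡ 34
26^4 ≡ 34^2 = 1156 ≡ 86
26^8 ≡ 86^2 = 7396 ≡ 13
26^16 ≡ 13^2 = 169 ≡ 62
26^32 ≡ 62^2 = 3844 ≡ 99
38 = 32 + 4 + 2, so 26^38 ≡ 99·86·34 ≡ 41 (mod 107)
R · y^e mod p:
41^2 = 1681 ≡ 76
41^4 ≡ 76^2 = 5776 ≡ 105
41^8 ≡ 105^2 = 11025 ≡ 4
41^16 ≡ 4^2 = 16
28 = 16 + 8 + 4, so 41^28 ≡ 16·4·105 ≡ 86 (mod 107)
64·86 = 5504 ≡ 47 (mod 107)
41 ≠ 47; the check fails.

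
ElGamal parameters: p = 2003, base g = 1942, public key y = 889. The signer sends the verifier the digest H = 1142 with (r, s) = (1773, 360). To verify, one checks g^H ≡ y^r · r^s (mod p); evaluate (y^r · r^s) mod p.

1353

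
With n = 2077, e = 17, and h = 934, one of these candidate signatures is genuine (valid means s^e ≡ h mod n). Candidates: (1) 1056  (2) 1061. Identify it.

1

Candidate 1: 1056^2 = 1115136 ≡ 1864; 1056^4 ≡ 1864^2 = 3474496 ≡ 1752; 1056^8 ≡ 1752^2 = 3069504 ≡ 1775; 1056^16 ≡ 1775^2 = 3150625 ≡ 1893; 17 = 16 + 1, so 1056^17 ≡ 1893·1056 ≡ 934 (mod 2077)
  → matches h = 934
Candidate 2: 1061^2 = 1125721 ≡ 2064; 1061^4 ≡ 2064^2 = 4260096 ≡ 169; 1061^8 ≡ 169^2 = 28561 ≡ 1560; 1061^16 ≡ 1560^2 = 2433600 ≡ 1433; 17 = 16 + 1, so 1061^17 ≡ 1433·1061 ≡ 49 (mod 2077)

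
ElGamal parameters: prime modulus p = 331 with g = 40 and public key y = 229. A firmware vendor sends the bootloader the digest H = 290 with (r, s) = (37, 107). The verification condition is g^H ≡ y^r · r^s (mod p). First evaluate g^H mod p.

40^2 = 1600 ≡ 276
40^4 ≡ 276^2 = 76176 ≡ 46
40^8 ≡ 46^2 = 2116 ≡ 130
40^16 ≡ 130^2 = 16900 ≡ 19
40^32 ≡ 19^2 = 361 ≡ 30
40^64 ≡ 30^2 = 900 ≡ 238
40^128 ≡ 238^2 = 56644 ≡ 43
40^256 ≡ 43^2 = 1849 ≡ 194
290 = 256 + 32 + 2, so 40^290 ≡ 194·30·276 ≡ 308 (mod 331)

308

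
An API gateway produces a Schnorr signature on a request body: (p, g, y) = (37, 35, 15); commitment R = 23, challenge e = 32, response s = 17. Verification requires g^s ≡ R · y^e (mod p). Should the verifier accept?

accept

g^s mod p:
35^17 mod 37 = 19
R · y^e mod p:
15^32 mod 37 = 33
23·33 = 759 ≡ 19 (mod 37)
19 ≡ 19 (mod 37); signature holds.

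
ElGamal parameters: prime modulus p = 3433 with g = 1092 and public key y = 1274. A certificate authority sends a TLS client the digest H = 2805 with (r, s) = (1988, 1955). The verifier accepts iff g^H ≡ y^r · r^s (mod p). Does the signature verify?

Left side g^H mod p:
Squares mod 3433: 1092^1≡1092, 1092^2≡1213, 1092^4≡2045, 1092^8≡631, 1092^16≡3366, 1092^32≡1056, 1092^64≡2844, 1092^128≡188, 1092^256≡1014, 1092^512≡1729, 1092^1024≡2731, 1092^2048≡1885
2805 = 2048 + 512 + 128 + 64 + 32 + 16 + 4 + 1, so 1092^2805 ≡ 1885·1729·188·2844·1056·3366·2045·1092 ≡ 483 (mod 3433)
Right side y^r · r^s mod p:
Squares mod 3433: 1274^1≡1274, 1274^2≡2700, 1274^4≡1741, 1274^8≡3175, 1274^16≡1337, 1274^32≡2409, 1274^64≡1511, 1274^128≡176, 1274^256≡79, 1274^512≡2808, 1274^1024≡2696
1988 = 1024 + 512 + 256 + 128 + 64 + 4, so 1274^1988 ≡ 2696·2808·79·176·1511·1741 ≡ 2633 (mod 3433)
Squares mod 3433: 1988^1≡1988, 1988^2≡761, 1988^4≡2377, 1988^8≡2844, 1988^16≡188, 1988^32≡1014, 1988^64≡1729, 1988^128≡2731, 1988^256≡1885, 1988^512≡70, 1988^1024≡1467
1955 = 1024 + 512 + 256 + 128 + 32 + 2 + 1, so 1988^1955 ≡ 1467·70·1885·2731·1014·761·1988 ≡ 2793 (mod 3433)
2633·2793 = 7353969 ≡ 483 (mod 3433)
483 ≡ 483 (mod 3433), so the signature is genuine.

verifies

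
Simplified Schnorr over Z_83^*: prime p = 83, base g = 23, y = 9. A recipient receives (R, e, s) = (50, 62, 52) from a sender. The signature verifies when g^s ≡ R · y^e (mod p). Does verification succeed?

fails

g^s mod p:
23^2 = 529 ≡ 31
23^4 ≡ 31^2 = 961 ≡ 48
23^8 ≡ 48^2 = 2304 ≡ 63
23^16 ≡ 63^2 = 3969 ≡ 68
23^32 ≡ 68^2 = 4624 ≡ 59
52 = 32 + 16 + 4, so 23^52 ≡ 59·68·48 ≡ 16 (mod 83)
R · y^e mod p:
9^2 = 81
9^4 ≡ 81^2 = 6561 ≡ 4
9^8 ≡ 4^2 = 16
9^16 ≡ 16^2 = 256 ≡ 7
9^32 ≡ 7^2 = 49
62 = 32 + 16 + 8 + 4 + 2, so 9^62 ≡ 49·7·16·4·81 ≡ 3 (mod 83)
50·3 = 150 ≡ 67 (mod 83)
16 ≠ 67; the check fails.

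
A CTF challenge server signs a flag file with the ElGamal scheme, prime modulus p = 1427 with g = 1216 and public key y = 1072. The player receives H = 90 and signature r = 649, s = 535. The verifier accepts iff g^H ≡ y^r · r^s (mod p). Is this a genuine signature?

genuine

Left side g^H mod p:
Squares mod 1427: 1216^1≡1216, 1216^2≡284, 1216^4≡744, 1216^8≡1287, 1216^16≡1049, 1216^32≡184, 1216^64≡1035
90 = 64 + 16 + 8 + 2, so 1216^90 ≡ 1035·1049·1287·284 ≡ 192 (mod 1427)
Right side y^r · r^s mod p:
Squares mod 1427: 1072^1≡1072, 1072^2≡449, 1072^4≡394, 1072^8≡1120, 1072^16≡67, 1072^32≡208, 1072^64≡454, 1072^128≡628, 1072^256≡532, 1072^512≡478
649 = 512 + 128 + 8 + 1, so 1072^649 ≡ 478·628·1120·1072 ≡ 1405 (mod 1427)
Squares mod 1427: 649^1≡649, 649^2≡236, 649^4≡43, 649^8≡422, 649^16≡1136, 649^32≡488, 649^64≡1262, 649^128≡112, 649^256≡1128, 649^512≡927
535 = 512 + 16 + 4 + 2 + 1, so 649^535 ≡ 927·1136·43·236·649 ≡ 121 (mod 1427)
1405·121 = 170005 ≡ 192 (mod 1427)
192 ≡ 192 (mod 1427), so the signature is genuine.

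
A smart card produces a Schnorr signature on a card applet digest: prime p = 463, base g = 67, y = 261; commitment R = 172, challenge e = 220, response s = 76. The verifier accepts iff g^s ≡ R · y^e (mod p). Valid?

g^s mod p:
67^2 = 4489 ≡ 322
67^4 ≡ 322^2 = 103684 ≡ 435
67^8 ≡ 435^2 = 189225 ≡ 321
67^16 ≡ 321^2 = 103041 ≡ 255
67^32 ≡ 255^2 = 65025 ≡ 205
67^64 ≡ 205^2 = 42025 ≡ 355
76 = 64 + 8 + 4, so 67^76 ≡ 355·321·435 ≡ 256 (mod 463)
R · y^e mod p:
261^2 = 68121 ≡ 60
261^4 ≡ 60^2 = 3600 ≡ 359
261^8 ≡ 359^2 = 128881 ≡ 167
261^16 ≡ 167^2 = 27889 ≡ 109
261^32 ≡ 109^2 = 11881 ≡ 306
261^64 ≡ 306^2 = 93636 ≡ 110
261^128 ≡ 110^2 = 12100 ≡ 62
220 = 128 + 64 + 16 + 8 + 4, so 261^220 ≡ 62·110·109·167·359 ≡ 163 (mod 463)
172·163 = 28036 ≡ 256 (mod 463)
256 ≡ 256 (mod 463); signature holds.

yes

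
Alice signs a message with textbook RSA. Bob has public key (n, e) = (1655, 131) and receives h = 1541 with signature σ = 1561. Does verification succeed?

σ^2 ≡ 1561^2 = 2436721 ≡ 561
σ^4 ≡ 561^2 = 314721 ≡ 271
σ^8 ≡ 271^2 = 73441 ≡ 621
σ^16 ≡ 621^2 = 385641 ≡ 26
σ^32 ≡ 26^2 = 676
σ^64 ≡ 676^2 = 456976 ≡ 196
σ^128 ≡ 196^2 = 38416 ≡ 351
131 = 128 + 2 + 1, so σ^131 ≡ 351·561·1561 ≡ 1541 (mod 1655)
Since 1541 equals the digest 1541, verification succeeds.

passes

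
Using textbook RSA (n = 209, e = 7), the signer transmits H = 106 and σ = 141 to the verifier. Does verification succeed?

fails

σ^2 ≡ 141^2 = 19881 ≡ 26
σ^4 ≡ 26^2 = 676 ≡ 49
7 = 4 + 2 + 1, so σ^7 ≡ 49·26·141 ≡ 103 (mod 209)
σ^7 mod 209 = 103, but H = 106.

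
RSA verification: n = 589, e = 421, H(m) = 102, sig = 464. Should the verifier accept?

Squares mod 589: sig^1≡464, sig^2≡311, sig^4≡125, sig^8≡311, sig^16≡125, sig^32≡311, sig^64≡125, sig^128≡311, sig^256≡125
421 = 256 + 128 + 32 + 4 + 1, so sig^421 ≡ 125·311·311·125·464 ≡ 464 (mod 589)
464 ≠ 102, so verification fails.

reject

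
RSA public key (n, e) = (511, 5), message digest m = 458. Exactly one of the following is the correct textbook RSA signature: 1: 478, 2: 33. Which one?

2

Candidate 1: 478^2 = 228484 ≡ 67; 478^4 ≡ 67^2 = 4489 ≡ 401; 5 = 4 + 1, so 478^5 ≡ 401·478 ≡ 53 (mod 511)
Candidate 2: 33^2 = 1089 ≡ 67; 33^4 ≡ 67^2 = 4489 ≡ 401; 5 = 4 + 1, so 33^5 ≡ 401·33 ≡ 458 (mod 511)
  → matches m = 458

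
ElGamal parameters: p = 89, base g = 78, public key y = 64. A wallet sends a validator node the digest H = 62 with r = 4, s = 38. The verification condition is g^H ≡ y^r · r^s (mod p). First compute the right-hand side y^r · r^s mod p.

2

64^4 mod 89 = 4
4^38 mod 89 = 45
y^r · r^s ≡ 4·45 = 180 ≡ 2 (mod 89)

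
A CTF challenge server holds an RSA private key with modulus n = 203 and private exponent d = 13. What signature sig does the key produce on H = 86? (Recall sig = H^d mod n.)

86

H^13 mod 203 = 86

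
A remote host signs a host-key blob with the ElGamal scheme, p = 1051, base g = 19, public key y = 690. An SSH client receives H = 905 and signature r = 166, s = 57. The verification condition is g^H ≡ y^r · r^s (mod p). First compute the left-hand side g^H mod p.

550

19^2 = 361
19^4 ≡ 361^2 = 130321 ≡ 1048
19^8 ≡ 1048^2 = 1098304 ≡ 9
19^16 ≡ 9^2 = 81
19^32 ≡ 81^2 = 6561 ≡ 255
19^64 ≡ 255^2 = 65025 ≡ 914
19^128 ≡ 914^2 = 835396 ≡ 902
19^256 ≡ 902^2 = 813604 ≡ 130
19^512 ≡ 130^2 = 16900 ≡ 84
905 = 512 + 256 + 128 + 8 + 1, so 19^905 ≡ 84·130·902·9·19 ≡ 550 (mod 1051)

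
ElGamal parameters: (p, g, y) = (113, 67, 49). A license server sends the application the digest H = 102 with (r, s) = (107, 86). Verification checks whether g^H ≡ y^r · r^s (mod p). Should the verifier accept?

Left side g^H mod p:
67^2 = 4489 ≡ 82
67^4 ≡ 82^2 = 6724 ≡ 57
67^8 ≡ 57^2 = 3249 ≡ 85
67^16 ≡ 85^2 = 7225 ≡ 106
67^32 ≡ 106^2 = 11236 ≡ 49
67^64 ≡ 49^2 = 2401 ≡ 28
102 = 64 + 32 + 4 + 2, so 67^102 ≡ 28·49·57·82 ≡ 91 (mod 113)
Right side y^r · r^s mod p:
49^2 = 2401 ≡ 28
49^4 ≡ 28^2 = 784 ≡ 106
49^8 ≡ 106^2 = 11236 ≡ 49
49^16 ≡ 49^2 = 2401 ≡ 28
49^32 ≡ 28^2 = 784 ≡ 106
49^64 ≡ 106^2 = 11236 ≡ 49
107 = 64 + 32 + 8 + 2 + 1, so 49^107 ≡ 49·106·49·28·49 ≡ 28 (mod 113)
107^2 = 11449 ≡ 36
107^4 ≡ 36^2 = 1296 ≡ 53
107^8 ≡ 53^2 = 2809 ≡ 97
107^16 ≡ 97^2 = 9409 ≡ 30
107^32 ≡ 30^2 = 900 ≡ 109
107^64 ≡ 109^2 = 11881 ≡ 16
86 = 64 + 16 + 4 + 2, so 107^86 ≡ 16·30·53·36 ≡ 88 (mod 113)
28·88 = 2464 ≡ 91 (mod 113)
91 ≡ 91 (mod 113), so the signature is genuine.

accept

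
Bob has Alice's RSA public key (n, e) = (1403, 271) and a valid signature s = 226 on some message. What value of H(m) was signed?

Squares mod 1403: s^1≡226, s^2≡568, s^4≡1337, s^8≡147, s^16≡564, s^32≡1018, s^64≡910, s^128≡330, s^256≡869
271 = 256 + 8 + 4 + 2 + 1, so s^271 ≡ 869·147·1337·568·226 ≡ 567 (mod 1403)

567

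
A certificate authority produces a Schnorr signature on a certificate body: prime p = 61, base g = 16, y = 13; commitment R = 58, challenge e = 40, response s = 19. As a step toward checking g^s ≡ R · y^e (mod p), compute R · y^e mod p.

13^40 mod 61 = 13
R · y^e ≡ 58·13 = 754 ≡ 22 (mod 61)

22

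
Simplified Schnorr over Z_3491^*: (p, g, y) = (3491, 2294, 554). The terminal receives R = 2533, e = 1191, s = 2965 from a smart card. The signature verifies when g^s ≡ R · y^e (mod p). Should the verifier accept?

g^s mod p:
2294^2965 mod 3491 = 2275
R · y^e mod p:
554^1191 mod 3491 = 3106
2533·3106 = 7867498 ≡ 2275 (mod 3491)
2275 ≡ 2275 (mod 3491); signature holds.

accept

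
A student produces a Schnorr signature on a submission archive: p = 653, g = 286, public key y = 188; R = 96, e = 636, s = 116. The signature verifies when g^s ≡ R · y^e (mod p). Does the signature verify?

g^s mod p:
286^116 mod 653 = 293
R · y^e mod p:
188^636 mod 653 = 348
96·348 = 33408 ≡ 105 (mod 653)
293 ≠ 105; the check fails.

does not verify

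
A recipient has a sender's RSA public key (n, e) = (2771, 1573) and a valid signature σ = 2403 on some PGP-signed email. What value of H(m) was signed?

σ^2 ≡ 2403^2 = 5774409 ≡ 2416
σ^4 ≡ 2416^2 = 5837056 ≡ 1330
σ^8 ≡ 1330^2 = 1768900 ≡ 1002
σ^16 ≡ 1002^2 = 1004004 ≡ 902
σ^32 ≡ 902^2 = 813604 ≡ 1701
σ^64 ≡ 1701^2 = 2893401 ≡ 477
σ^128 ≡ 477^2 = 227529 ≡ 307
σ^256 ≡ 307^2 = 94249 ≡ 35
σ^512 ≡ 35^2 = 1225
σ^1024 ≡ 1225^2 = 1500625 ≡ 1514
1573 = 1024 + 512 + 32 + 4 + 1, so σ^1573 ≡ 1514·1225·1701·1330·2403 ≡ 1690 (mod 2771)

1690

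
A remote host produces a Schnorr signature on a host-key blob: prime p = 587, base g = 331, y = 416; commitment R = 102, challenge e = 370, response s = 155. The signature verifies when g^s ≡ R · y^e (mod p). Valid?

yes

g^s mod p:
331^2 = 109561 ≡ 379
331^4 ≡ 379^2 = 143641 ≡ 413
331^8 ≡ 413^2 = 170569 ≡ 339
331^16 ≡ 339^2 = 114921 ≡ 456
331^32 ≡ 456^2 = 207936 ≡ 138
331^64 ≡ 138^2 = 19044 ≡ 260
331^128 ≡ 260^2 = 67600 ≡ 95
155 = 128 + 16 + 8 + 2 + 1, so 331^155 ≡ 95·456·339·379·331 ≡ 446 (mod 587)
R · y^e mod p:
416^2 = 173056 ≡ 478
416^4 ≡ 478^2 = 228484 ≡ 141
416^8 ≡ 141^2 = 19881 ≡ 510
416^16 ≡ 510^2 = 260100 ≡ 59
416^32 ≡ 59^2 = 3481 ≡ 546
416^64 ≡ 546^2 = 298116 ≡ 507
416^128 ≡ 507^2 = 257049 ≡ 530
416^256 ≡ 530^2 = 280900 ≡ 314
370 = 256 + 64 + 32 + 16 + 2, so 416^370 ≡ 314·507·546·59·478 ≡ 154 (mod 587)
102·154 = 15708 ≡ 446 (mod 587)
446 ≡ 446 (mod 587); signature holds.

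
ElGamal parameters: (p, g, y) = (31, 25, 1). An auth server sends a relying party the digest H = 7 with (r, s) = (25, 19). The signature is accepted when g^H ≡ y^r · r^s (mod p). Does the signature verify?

Left side g^H mod p:
Squares mod 31: 25^1≡25, 25^2≡5, 25^4≡25
7 = 4 + 2 + 1, so 25^7 ≡ 25·5·25 ≡ 25 (mod 31)
Right side y^r · r^s mod p:
Squares mod 31: 1^1≡1, 1^2≡1, 1^4≡1, 1^8≡1, 1^16≡1
25 = 16 + 8 + 1, so 1^25 ≡ 1·1·1 ≡ 1 (mod 31)
Squares mod 31: 25^1≡25, 25^2≡5, 25^4≡25, 25^8≡5, 25^16≡25
19 = 16 + 2 + 1, so 25^19 ≡ 25·5·25 ≡ 25 (mod 31)
1·25 = 25 ≡ 25 (mod 31)
25 ≡ 25 (mod 31), so the signature is genuine.

verifies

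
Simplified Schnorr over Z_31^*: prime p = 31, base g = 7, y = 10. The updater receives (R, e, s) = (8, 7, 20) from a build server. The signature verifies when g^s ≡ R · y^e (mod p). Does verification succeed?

passes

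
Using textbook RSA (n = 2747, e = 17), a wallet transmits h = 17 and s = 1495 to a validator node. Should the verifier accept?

accept

s^2 ≡ 1495^2 = 2235025 ≡ 1714
s^4 ≡ 1714^2 = 2937796 ≡ 1253
s^8 ≡ 1253^2 = 1570009 ≡ 1472
s^16 ≡ 1472^2 = 2166784 ≡ 2148
17 = 16 + 1, so s^17 ≡ 2148·1495 ≡ 17 (mod 2747)
Since 17 equals the digest 17, verification succeeds.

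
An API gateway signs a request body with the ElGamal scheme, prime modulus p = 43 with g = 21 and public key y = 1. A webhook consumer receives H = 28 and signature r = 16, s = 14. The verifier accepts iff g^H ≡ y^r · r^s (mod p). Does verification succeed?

passes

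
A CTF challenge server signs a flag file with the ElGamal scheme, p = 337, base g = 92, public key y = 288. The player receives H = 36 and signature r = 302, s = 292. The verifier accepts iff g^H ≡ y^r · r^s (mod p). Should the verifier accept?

accept

Left side g^H mod p:
92^2 = 8464 ≡ 39
92^4 ≡ 39^2 = 1521 ≡ 173
92^8 ≡ 173^2 = 29929 ≡ 273
92^16 ≡ 273^2 = 74529 ≡ 52
92^32 ≡ 52^2 = 2704 ≡ 8
36 = 32 + 4, so 92^36 ≡ 8·173 ≡ 36 (mod 337)
Right side y^r · r^s mod p:
288^2 = 82944 ≡ 42
288^4 ≡ 42^2 = 1764 ≡ 79
288^8 ≡ 79^2 = 6241 ≡ 175
288^16 ≡ 175^2 = 30625 ≡ 295
288^32 ≡ 295^2 = 87025 ≡ 79
288^64 ≡ 79^2 = 6241 ≡ 175
288^128 ≡ 175^2 = 30625 ≡ 295
288^256 ≡ 295^2 = 87025 ≡ 79
302 = 256 + 32 + 8 + 4 + 2, so 288^302 ≡ 79·79·175·79·42 ≡ 162 (mod 337)
302^2 = 91204 ≡ 214
302^4 ≡ 214^2 = 45796 ≡ 301
302^8 ≡ 301^2 = 90601 ≡ 285
302^16 ≡ 285^2 = 81225 ≡ 8
302^32 ≡ 8^2 = 64
302^64 ≡ 64^2 = 4096 ≡ 52
302^128 ≡ 52^2 = 2704 ≡ 8
302^256 ≡ 8^2 = 64
292 = 256 + 32 + 4, so 302^292 ≡ 64·64·301 ≡ 150 (mod 337)
162·150 = 24300 ≡ 36 (mod 337)
36 ≡ 36 (mod 337), so the signature is genuine.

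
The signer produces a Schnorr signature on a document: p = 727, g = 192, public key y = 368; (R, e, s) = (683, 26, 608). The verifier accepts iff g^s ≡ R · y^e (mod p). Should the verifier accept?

g^s mod p:
Squares mod 727: 192^1≡192, 192^2≡514, 192^4≡295, 192^8≡512, 192^16≡424, 192^32≡207, 192^64≡683, 192^128≡482, 192^256≡411, 192^512≡257
608 = 512 + 64 + 32, so 192^608 ≡ 257·683·207 ≡ 184 (mod 727)
R · y^e mod p:
Squares mod 727: 368^1≡368, 368^2≡202, 368^4≡92, 368^8≡467, 368^16≡716
26 = 16 + 8 + 2, so 368^26 ≡ 716·467·202 ≡ 482 (mod 727)
683·482 = 329206 ≡ 602 (mod 727)
184 ≠ 602; the check fails.

reject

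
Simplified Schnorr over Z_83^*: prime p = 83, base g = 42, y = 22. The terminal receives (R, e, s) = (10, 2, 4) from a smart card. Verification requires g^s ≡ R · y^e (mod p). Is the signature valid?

valid

g^s mod p:
42^2 = 1764 ≡ 21
42^4 ≡ 21^2 = 441 ≡ 26
R · y^e mod p:
22^2 = 484 ≡ 69
10·69 = 690 ≡ 26 (mod 83)
26 ≡ 26 (mod 83); signature holds.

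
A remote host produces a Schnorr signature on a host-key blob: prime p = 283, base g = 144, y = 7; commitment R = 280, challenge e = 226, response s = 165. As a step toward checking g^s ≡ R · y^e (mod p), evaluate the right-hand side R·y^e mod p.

38

7^2 = 49
7^4 ≡ 49^2 = 2401 ≡ 137
7^8 ≡ 137^2 = 18769 ≡ 91
7^16 ≡ 91^2 = 8281 ≡ 74
7^32 ≡ 74^2 = 5476 ≡ 99
7^64 ≡ 99^2 = 9801 ≡ 179
7^128 ≡ 179^2 = 32041 ≡ 62
226 = 128 + 64 + 32 + 2, so 7^226 ≡ 62·179·99·49 ≡ 176 (mod 283)
R · y^e ≡ 280·176 = 49280 ≡ 38 (mod 283)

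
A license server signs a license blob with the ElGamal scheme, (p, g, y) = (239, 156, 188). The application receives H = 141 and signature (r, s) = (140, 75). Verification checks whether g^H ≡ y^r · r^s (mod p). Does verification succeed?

Left side g^H mod p:
Squares mod 239: 156^1≡156, 156^2≡197, 156^4≡91, 156^8≡155, 156^16≡125, 156^32≡90, 156^64≡213, 156^128≡198
141 = 128 + 8 + 4 + 1, so 156^141 ≡ 198·155·91·156 ≡ 228 (mod 239)
Right side y^r · r^s mod p:
Squares mod 239: 188^1≡188, 188^2≡211, 188^4≡67, 188^8≡187, 188^16≡75, 188^32≡128, 188^64≡132, 188^128≡216
140 = 128 + 8 + 4, so 188^140 ≡ 216·187·67 ≡ 67 (mod 239)
Squares mod 239: 140^1≡140, 140^2≡2, 140^4≡4, 140^8≡16, 140^16≡17, 140^32≡50, 140^64≡110
75 = 64 + 8 + 2 + 1, so 140^75 ≡ 110·16·2·140 ≡ 221 (mod 239)
67·221 = 14807 ≡ 228 (mod 239)
228 ≡ 228 (mod 239), so the signature is genuine.

passes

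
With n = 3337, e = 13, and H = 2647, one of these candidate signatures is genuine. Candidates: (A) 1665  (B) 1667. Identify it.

Candidate A: 1665^2 = 2772225 ≡ 2515; 1665^4 ≡ 2515^2 = 6325225 ≡ 1610; 1665^8 ≡ 1610^2 = 2592100 ≡ 2588; 13 = 8 + 4 + 1, so 1665^13 ≡ 2588·1610·1665 ≡ 2647 (mod 3337)
  → matches H = 2647
Candidate B: 1667^2 = 2778889 ≡ 2505; 1667^4 ≡ 2505^2 = 6275025 ≡ 1465; 1667^8 ≡ 1465^2 = 2146225 ≡ 534; 13 = 8 + 4 + 1, so 1667^13 ≡ 534·1465·1667 ≡ 1159 (mod 3337)

A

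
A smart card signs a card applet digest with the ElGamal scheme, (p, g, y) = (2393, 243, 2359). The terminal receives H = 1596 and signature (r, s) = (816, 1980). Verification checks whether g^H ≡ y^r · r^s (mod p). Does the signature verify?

verifies

Left side g^H mod p:
Squares mod 2393: 243^1≡243, 243^2≡1617, 243^4≡1533, 243^8≡163, 243^16≡246, 243^32≡691, 243^64≡1274, 243^128≡622, 243^256≡1611, 243^512≡1309, 243^1024≡93
1596 = 1024 + 512 + 32 + 16 + 8 + 4, so 243^1596 ≡ 93·1309·691·246·163·1533 ≡ 598 (mod 2393)
Right side y^r · r^s mod p:
Squares mod 2393: 2359^1≡2359, 2359^2≡1156, 2359^4≡1042, 2359^8≡1735, 2359^16≡2224, 2359^32≡2238, 2359^64≡95, 2359^128≡1846, 2359^256≡84, 2359^512≡2270
816 = 512 + 256 + 32 + 16, so 2359^816 ≡ 2270·84·2238·2224 ≡ 1560 (mod 2393)
Squares mod 2393: 816^1≡816, 816^2≡602, 816^4≡1061, 816^8≡1011, 816^16≡310, 816^32≡380, 816^64≡820, 816^128≡2360, 816^256≡1089, 816^512≡1386, 816^1024≡1810
1980 = 1024 + 512 + 256 + 128 + 32 + 16 + 8 + 4, so 816^1980 ≡ 1810·1386·1089·2360·380·310·1011·1061 ≡ 1157 (mod 2393)
1560·1157 = 1804920 ≡ 598 (mod 2393)
598 ≡ 598 (mod 2393), so the signature is genuine.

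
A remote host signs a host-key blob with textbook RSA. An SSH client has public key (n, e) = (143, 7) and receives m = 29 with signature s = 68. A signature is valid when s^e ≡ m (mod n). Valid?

yes

s^2 ≡ 68^2 = 4624 ≡ 48
s^4 ≡ 48^2 = 2304 ≡ 16
7 = 4 + 2 + 1, so s^7 ≡ 16·48·68 ≡ 29 (mod 143)
Since 29 equals the digest 29, verification succeeds.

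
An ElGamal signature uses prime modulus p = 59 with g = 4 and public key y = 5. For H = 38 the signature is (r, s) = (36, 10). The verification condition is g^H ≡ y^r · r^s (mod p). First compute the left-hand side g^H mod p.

Squares mod 59: 4^1≡4, 4^2≡16, 4^4≡20, 4^8≡46, 4^16≡51, 4^32≡5
38 = 32 + 4 + 2, so 4^38 ≡ 5·20·16 ≡ 7 (mod 59)

7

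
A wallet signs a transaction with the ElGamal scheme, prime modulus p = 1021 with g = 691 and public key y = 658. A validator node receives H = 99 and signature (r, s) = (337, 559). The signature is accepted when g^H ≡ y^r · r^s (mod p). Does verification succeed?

passes

Left side g^H mod p:
691^2 = 477481 ≡ 674
691^4 ≡ 674^2 = 454276 ≡ 952
691^8 ≡ 952^2 = 906304 ≡ 677
691^16 ≡ 677^2 = 458329 ≡ 921
691^32 ≡ 921^2 = 848241 ≡ 811
691^64 ≡ 811^2 = 657721 ≡ 197
99 = 64 + 32 + 2 + 1, so 691^99 ≡ 197·811·674·691 ≡ 1003 (mod 1021)
Right side y^r · r^s mod p:
658^2 = 432964 ≡ 60
658^4 ≡ 60^2 = 3600 ≡ 537
658^8 ≡ 537^2 = 288369 ≡ 447
658^16 ≡ 447^2 = 199809 ≡ 714
658^32 ≡ 714^2 = 509796 ≡ 317
658^64 ≡ 317^2 = 100489 ≡ 431
658^128 ≡ 431^2 = 185761 ≡ 960
658^256 ≡ 960^2 = 921600 ≡ 658
337 = 256 + 64 + 16 + 1, so 658^337 ≡ 658·431·714·658 ≡ 276 (mod 1021)
337^2 = 113569 ≡ 238
337^4 ≡ 238^2 = 56644 ≡ 489
337^8 ≡ 489^2 = 239121 ≡ 207
337^16 ≡ 207^2 = 42849 ≡ 988
337^32 ≡ 988^2 = 976144 ≡ 68
337^64 ≡ 68^2 = 4624 ≡ 540
337^128 ≡ 540^2 = 291600 ≡ 615
337^256 ≡ 615^2 = 378225 ≡ 455
337^512 ≡ 455^2 = 207025 ≡ 783
559 = 512 + 32 + 8 + 4 + 2 + 1, so 337^559 ≡ 783·68·207·489·238·337 ≡ 688 (mod 1021)
276·688 = 189888 ≡ 1003 (mod 1021)
1003 ≡ 1003 (mod 1021), so the signature is genuine.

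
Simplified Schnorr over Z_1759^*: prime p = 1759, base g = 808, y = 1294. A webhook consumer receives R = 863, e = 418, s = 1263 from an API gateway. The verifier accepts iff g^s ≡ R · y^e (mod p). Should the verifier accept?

reject

g^s mod p:
808^2 = 652864 ≡ 275
808^4 ≡ 275^2 = 75625 ≡ 1747
808^8 ≡ 1747^2 = 3052009 ≡ 144
808^16 ≡ 144^2 = 20736 ≡ 1387
808^32 ≡ 1387^2 = 1923769 ≡ 1182
808^64 ≡ 1182^2 = 1397124 ≡ 478
808^128 ≡ 478^2 = 228484 ≡ 1573
808^256 ≡ 1573^2 = 2474329 ≡ 1175
808^512 ≡ 1175^2 = 1380625 ≡ 1569
808^1024 ≡ 1569^2 = 2461761 ≡ 920
1263 = 1024 + 128 + 64 + 32 + 8 + 4 + 2 + 1, so 808^1263 ≡ 920·1573·478·1182·144·1747·275·808 ≡ 434 (mod 1759)
R · y^e mod p:
1294^2 = 1674436 ≡ 1627
1294^4 ≡ 1627^2 = 2647129 ≡ 1593
1294^8 ≡ 1593^2 = 2537649 ≡ 1171
1294^16 ≡ 1171^2 = 1371241 ≡ 980
1294^32 ≡ 980^2 = 960400 ≡ 1745
1294^64 ≡ 1745^2 = 3045025 ≡ 196
1294^128 ≡ 196^2 = 38416 ≡ 1477
1294^256 ≡ 1477^2 = 2181529 ≡ 369
418 = 256 + 128 + 32 + 2, so 1294^418 ≡ 369·1477·1745·1627 ≡ 1732 (mod 1759)
863·1732 = 1494716 ≡ 1325 (mod 1759)
434 ≠ 1325; the check fails.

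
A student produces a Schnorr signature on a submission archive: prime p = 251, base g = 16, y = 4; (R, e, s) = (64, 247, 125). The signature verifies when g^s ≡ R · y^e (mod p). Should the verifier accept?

g^s mod p:
16^2 = 256 ≡ 5
16^4 ≡ 5^2 = 25
16^8 ≡ 25^2 = 625 ≡ 123
16^16 ≡ 123^2 = 15129 ≡ 69
16^32 ≡ 69^2 = 4761 ≡ 243
16^64 ≡ 243^2 = 59049 ≡ 64
125 = 64 + 32 + 16 + 8 + 4 + 1, so 16^125 ≡ 64·243·69·123·25·16 ≡ 1 (mod 251)
R · y^e mod p:
4^2 = 16
4^4 ≡ 16^2 = 256 ≡ 5
4^8 ≡ 5^2 = 25
4^16 ≡ 25^2 = 625 ≡ 123
4^32 ≡ 123^2 = 15129 ≡ 69
4^64 ≡ 69^2 = 4761 ≡ 243
4^128 ≡ 243^2 = 59049 ≡ 64
247 = 128 + 64 + 32 + 16 + 4 + 2 + 1, so 4^247 ≡ 64·243·69·123·5·16·4 ≡ 51 (mod 251)
64·51 = 3264 ≡ 1 (mod 251)
1 ≡ 1 (mod 251); signature holds.

accept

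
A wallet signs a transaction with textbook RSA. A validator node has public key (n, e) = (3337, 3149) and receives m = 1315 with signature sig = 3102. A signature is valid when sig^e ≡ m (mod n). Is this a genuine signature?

sig^2 ≡ 3102^2 = 9622404 ≡ 1833
sig^4 ≡ 1833^2 = 3359889 ≡ 2867
sig^8 ≡ 2867^2 = 8219689 ≡ 658
sig^16 ≡ 658^2 = 432964 ≡ 2491
sig^32 ≡ 2491^2 = 6205081 ≡ 1598
sig^64 ≡ 1598^2 = 2553604 ≡ 799
sig^128 ≡ 799^2 = 638401 ≡ 1034
sig^256 ≡ 1034^2 = 1069156 ≡ 1316
sig^512 ≡ 1316^2 = 1731856 ≡ 3290
sig^1024 ≡ 3290^2 = 10824100 ≡ 2209
sig^2048 ≡ 2209^2 = 4879681 ≡ 987
3149 = 2048 + 1024 + 64 + 8 + 4 + 1, so sig^3149 ≡ 987·2209·799·658·2867·3102 ≡ 2585 (mod 3337)
The recovered value 2585 does not match the digest 1315.

forged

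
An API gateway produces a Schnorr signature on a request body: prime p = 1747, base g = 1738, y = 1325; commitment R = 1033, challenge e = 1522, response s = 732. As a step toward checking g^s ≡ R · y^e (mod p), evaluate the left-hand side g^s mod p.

399

Squares mod 1747: 1738^1≡1738, 1738^2≡81, 1738^4≡1320, 1738^8≡641, 1738^16≡336, 1738^32≡1088, 1738^64≡1025, 1738^128≡678, 1738^256≡223, 1738^512≡813
732 = 512 + 128 + 64 + 16 + 8 + 4, so 1738^732 ≡ 813·678·1025·336·641·1320 ≡ 399 (mod 1747)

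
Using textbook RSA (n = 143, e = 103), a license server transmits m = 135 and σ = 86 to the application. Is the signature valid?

σ^2 ≡ 86^2 = 7396 ≡ 103
σ^4 ≡ 103^2 = 10609 ≡ 27
σ^8 ≡ 27^2 = 729 ≡ 14
σ^16 ≡ 14^2 = 196 ≡ 53
σ^32 ≡ 53^2 = 2809 ≡ 92
σ^64 ≡ 92^2 = 8464 ≡ 27
103 = 64 + 32 + 4 + 2 + 1, so σ^103 ≡ 27·92·27·103·86 ≡ 135 (mod 143)
Since 135 equals the digest 135, verification succeeds.

valid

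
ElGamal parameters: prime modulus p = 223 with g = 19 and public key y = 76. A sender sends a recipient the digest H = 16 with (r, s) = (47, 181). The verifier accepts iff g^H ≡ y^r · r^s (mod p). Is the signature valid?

Left side g^H mod p:
Squares mod 223: 19^1≡19, 19^2≡138, 19^4≡89, 19^8≡116, 19^16≡76
19^16 ≡ 76 (mod 223)
Right side y^r · r^s mod p:
Squares mod 223: 76^1≡76, 76^2≡201, 76^4≡38, 76^8≡106, 76^16≡86, 76^32≡37
47 = 32 + 8 + 4 + 2 + 1, so 76^47 ≡ 37·106·38·201·76 ≡ 36 (mod 223)
Squares mod 223: 47^1≡47, 47^2≡202, 47^4≡218, 47^8≡25, 47^16≡179, 47^32≡152, 47^64≡135, 47^128≡162
181 = 128 + 32 + 16 + 4 + 1, so 47^181 ≡ 162·152·179·218·47 ≡ 126 (mod 223)
36·126 = 4536 ≡ 76 (mod 223)
76 ≡ 76 (mod 223), so the signature is genuine.

valid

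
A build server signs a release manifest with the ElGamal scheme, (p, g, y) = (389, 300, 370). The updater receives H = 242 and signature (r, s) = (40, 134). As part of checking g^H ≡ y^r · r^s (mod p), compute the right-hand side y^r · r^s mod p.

106

370^2 = 136900 ≡ 361
370^4 ≡ 361^2 = 130321 ≡ 6
370^8 ≡ 6^2 = 36
370^16 ≡ 36^2 = 1296 ≡ 129
370^32 ≡ 129^2 = 16641 ≡ 303
40 = 32 + 8, so 370^40 ≡ 303·36 ≡ 16 (mod 389)
40^2 = 1600 ≡ 44
40^4 ≡ 44^2 = 1936 ≡ 380
40^8 ≡ 380^2 = 144400 ≡ 81
40^16 ≡ 81^2 = 6561 ≡ 337
40^32 ≡ 337^2 = 113569 ≡ 370
40^64 ≡ 370^2 = 136900 ≡ 361
40^128 ≡ 361^2 = 130321 ≡ 6
134 = 128 + 4 + 2, so 40^134 ≡ 6·380·44 ≡ 347 (mod 389)
y^r · r^s ≡ 16·347 = 5552 ≡ 106 (mod 389)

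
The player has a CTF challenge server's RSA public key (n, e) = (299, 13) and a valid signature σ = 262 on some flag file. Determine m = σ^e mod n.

288

σ^2 ≡ 262^2 = 68644 ≡ 173
σ^4 ≡ 173^2 = 29929 ≡ 29
σ^8 ≡ 29^2 = 841 ≡ 243
13 = 8 + 4 + 1, so σ^13 ≡ 243·29·262 ≡ 288 (mod 299)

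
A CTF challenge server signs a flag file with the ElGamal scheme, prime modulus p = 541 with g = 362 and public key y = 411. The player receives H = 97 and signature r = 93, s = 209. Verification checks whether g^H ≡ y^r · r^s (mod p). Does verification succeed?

passes

Left side g^H mod p:
362^2 = 131044 ≡ 122
362^4 ≡ 122^2 = 14884 ≡ 277
362^8 ≡ 277^2 = 76729 ≡ 448
362^16 ≡ 448^2 = 200704 ≡ 534
362^32 ≡ 534^2 = 285156 ≡ 49
362^64 ≡ 49^2 = 2401 ≡ 237
97 = 64 + 32 + 1, so 362^97 ≡ 237·49·362 ≡ 336 (mod 541)
Right side y^r · r^s mod p:
411^2 = 168921 ≡ 129
411^4 ≡ 129^2 = 16641 ≡ 411
411^8 ≡ 411^2 = 168921 ≡ 129
411^16 ≡ 129^2 = 16641 ≡ 411
411^32 ≡ 411^2 = 168921 ≡ 129
411^64 ≡ 129^2 = 16641 ≡ 411
93 = 64 + 16 + 8 + 4 + 1, so 411^93 ≡ 411·411·129·411·411 ≡ 1 (mod 541)
93^2 = 8649 ≡ 534
93^4 ≡ 534^2 = 285156 ≡ 49
93^8 ≡ 49^2 = 2401 ≡ 237
93^16 ≡ 237^2 = 56169 ≡ 446
93^32 ≡ 446^2 = 198916 ≡ 369
93^64 ≡ 369^2 = 136161 ≡ 370
93^128 ≡ 370^2 = 136900 ≡ 27
209 = 128 + 64 + 16 + 1, so 93^209 ≡ 27·370·446·93 ≡ 336 (mod 541)
1·336 = 336 ≡ 336 (mod 541)
336 ≡ 336 (mod 541), so the signature is genuine.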